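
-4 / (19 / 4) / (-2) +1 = 27 / 19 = 1.42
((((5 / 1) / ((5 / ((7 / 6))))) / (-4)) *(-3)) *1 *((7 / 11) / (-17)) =-49 / 1496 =-0.03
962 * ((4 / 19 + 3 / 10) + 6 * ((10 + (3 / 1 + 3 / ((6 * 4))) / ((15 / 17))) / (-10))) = -2783547 / 380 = -7325.12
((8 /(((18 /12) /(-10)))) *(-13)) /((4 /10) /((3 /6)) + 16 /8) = 5200 /21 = 247.62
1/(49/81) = 81/49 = 1.65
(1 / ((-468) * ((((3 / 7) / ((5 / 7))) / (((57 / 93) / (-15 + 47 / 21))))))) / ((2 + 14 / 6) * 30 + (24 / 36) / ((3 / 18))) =665 / 521011296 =0.00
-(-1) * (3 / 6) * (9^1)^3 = 729 / 2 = 364.50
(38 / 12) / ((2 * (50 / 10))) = 19 / 60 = 0.32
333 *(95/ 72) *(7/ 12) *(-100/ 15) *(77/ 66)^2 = -6028225/ 2592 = -2325.70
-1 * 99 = -99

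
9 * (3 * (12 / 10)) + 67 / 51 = 8597 / 255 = 33.71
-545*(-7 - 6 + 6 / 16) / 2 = 55045 / 16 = 3440.31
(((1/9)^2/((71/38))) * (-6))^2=5776/3674889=0.00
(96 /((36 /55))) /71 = 440 /213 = 2.07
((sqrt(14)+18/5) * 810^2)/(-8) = -164025 * sqrt(14)/2 - 295245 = -602107.68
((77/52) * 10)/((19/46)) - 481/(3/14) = -2208.82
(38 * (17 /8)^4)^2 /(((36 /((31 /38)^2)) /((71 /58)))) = 475962905956871 /35030827008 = 13586.97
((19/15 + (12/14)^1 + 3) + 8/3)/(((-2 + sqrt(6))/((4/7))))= 3272/735 + 1636*sqrt(6)/735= 9.90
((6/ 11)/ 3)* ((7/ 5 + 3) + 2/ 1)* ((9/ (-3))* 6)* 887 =-1021824/ 55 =-18578.62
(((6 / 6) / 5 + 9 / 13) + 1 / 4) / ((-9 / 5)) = -33 / 52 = -0.63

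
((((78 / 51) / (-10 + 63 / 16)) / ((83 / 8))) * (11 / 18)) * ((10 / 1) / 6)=-0.02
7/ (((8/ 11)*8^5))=77/ 262144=0.00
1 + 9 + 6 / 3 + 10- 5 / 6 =127 / 6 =21.17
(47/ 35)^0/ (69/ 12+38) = 4/ 175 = 0.02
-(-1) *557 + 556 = 1113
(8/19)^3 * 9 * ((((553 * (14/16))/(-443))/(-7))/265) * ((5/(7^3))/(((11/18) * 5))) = 819072/434009432395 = 0.00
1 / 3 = 0.33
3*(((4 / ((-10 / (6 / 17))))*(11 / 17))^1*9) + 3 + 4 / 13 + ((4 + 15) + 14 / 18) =20.62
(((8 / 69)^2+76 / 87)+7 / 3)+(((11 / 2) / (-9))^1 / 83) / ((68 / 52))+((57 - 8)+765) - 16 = 104059287413 / 129876906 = 801.21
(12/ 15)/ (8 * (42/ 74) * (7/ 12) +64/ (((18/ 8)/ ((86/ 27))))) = 17982/ 2096015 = 0.01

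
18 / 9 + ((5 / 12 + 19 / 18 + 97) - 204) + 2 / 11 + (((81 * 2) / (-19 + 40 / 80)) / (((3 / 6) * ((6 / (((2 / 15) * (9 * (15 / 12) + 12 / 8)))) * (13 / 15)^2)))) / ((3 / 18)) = -354056585 / 2476188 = -142.98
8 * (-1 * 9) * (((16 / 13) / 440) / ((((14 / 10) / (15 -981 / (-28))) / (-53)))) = 2673108 / 7007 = 381.49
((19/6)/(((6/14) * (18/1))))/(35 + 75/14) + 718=65719471/91530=718.01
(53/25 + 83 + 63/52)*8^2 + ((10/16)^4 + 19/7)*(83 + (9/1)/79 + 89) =4430648897223/736153600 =6018.65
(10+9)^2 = 361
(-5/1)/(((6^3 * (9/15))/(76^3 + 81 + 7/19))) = -104276125/6156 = -16938.94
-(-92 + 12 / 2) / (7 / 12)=1032 / 7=147.43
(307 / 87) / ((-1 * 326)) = -307 / 28362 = -0.01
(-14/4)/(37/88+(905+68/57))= -17556/4547573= -0.00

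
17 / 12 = 1.42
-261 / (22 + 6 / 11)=-2871 / 248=-11.58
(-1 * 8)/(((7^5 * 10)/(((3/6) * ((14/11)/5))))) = -4/660275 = -0.00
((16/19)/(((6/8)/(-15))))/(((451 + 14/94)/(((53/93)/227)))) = -199280/2126278809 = -0.00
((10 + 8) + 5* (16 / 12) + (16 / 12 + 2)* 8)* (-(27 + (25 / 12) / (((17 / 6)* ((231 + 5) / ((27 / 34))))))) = -189078813 / 136408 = -1386.13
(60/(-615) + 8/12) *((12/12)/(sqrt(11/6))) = 70 *sqrt(66)/1353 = 0.42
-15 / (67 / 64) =-960 / 67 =-14.33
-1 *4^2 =-16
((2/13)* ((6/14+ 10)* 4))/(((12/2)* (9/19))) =5548/2457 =2.26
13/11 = 1.18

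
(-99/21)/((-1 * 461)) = 33/3227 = 0.01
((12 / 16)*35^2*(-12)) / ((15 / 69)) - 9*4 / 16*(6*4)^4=-797211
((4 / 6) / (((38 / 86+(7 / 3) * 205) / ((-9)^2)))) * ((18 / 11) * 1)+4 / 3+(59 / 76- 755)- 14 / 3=-58658154361 / 77449548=-757.37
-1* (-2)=2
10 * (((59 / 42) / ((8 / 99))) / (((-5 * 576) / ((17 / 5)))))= -11033 / 53760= -0.21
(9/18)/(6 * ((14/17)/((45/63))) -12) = -85/864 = -0.10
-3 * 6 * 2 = -36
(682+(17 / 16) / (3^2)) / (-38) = -98225 / 5472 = -17.95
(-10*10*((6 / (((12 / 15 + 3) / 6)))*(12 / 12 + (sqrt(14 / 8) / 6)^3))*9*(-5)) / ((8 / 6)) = 39375*sqrt(7) / 304 + 607500 / 19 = 32316.37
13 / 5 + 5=38 / 5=7.60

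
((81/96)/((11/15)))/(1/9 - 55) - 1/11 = -0.11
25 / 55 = 5 / 11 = 0.45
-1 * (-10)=10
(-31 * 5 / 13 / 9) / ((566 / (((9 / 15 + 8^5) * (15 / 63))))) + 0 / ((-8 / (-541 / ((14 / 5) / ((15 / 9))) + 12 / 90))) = -25395665 / 1390662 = -18.26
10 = 10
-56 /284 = -14 /71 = -0.20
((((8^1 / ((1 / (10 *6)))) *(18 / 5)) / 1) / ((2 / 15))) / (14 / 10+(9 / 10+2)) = 129600 / 43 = 3013.95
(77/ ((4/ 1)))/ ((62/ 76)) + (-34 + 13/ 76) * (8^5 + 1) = -2611666475/ 2356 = -1108517.18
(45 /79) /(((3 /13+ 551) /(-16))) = -4680 /283057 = -0.02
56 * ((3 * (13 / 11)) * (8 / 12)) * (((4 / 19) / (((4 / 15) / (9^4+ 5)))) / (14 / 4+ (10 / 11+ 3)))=286802880 / 3097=92606.68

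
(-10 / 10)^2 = 1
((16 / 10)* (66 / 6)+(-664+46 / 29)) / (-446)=46749 / 32335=1.45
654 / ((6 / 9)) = 981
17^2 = 289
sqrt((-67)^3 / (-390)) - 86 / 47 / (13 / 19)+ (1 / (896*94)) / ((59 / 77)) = -24679793 / 9228544+ 67*sqrt(26130) / 390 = 25.10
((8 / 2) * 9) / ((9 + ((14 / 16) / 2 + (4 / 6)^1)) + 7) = 1728 / 821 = 2.10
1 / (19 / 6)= 6 / 19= 0.32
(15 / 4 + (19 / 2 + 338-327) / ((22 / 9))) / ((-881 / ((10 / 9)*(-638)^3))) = 10505805640 / 2643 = 3974954.84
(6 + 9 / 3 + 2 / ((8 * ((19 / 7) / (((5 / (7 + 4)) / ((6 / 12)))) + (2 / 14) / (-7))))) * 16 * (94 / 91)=19852048 / 132223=150.14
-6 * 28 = -168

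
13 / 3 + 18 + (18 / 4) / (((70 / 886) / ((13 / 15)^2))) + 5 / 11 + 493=32257361 / 57750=558.57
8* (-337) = -2696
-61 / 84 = -0.73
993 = 993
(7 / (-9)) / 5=-7 / 45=-0.16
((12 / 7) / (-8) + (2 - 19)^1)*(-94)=11327 / 7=1618.14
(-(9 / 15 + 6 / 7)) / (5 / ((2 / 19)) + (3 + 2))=-34 / 1225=-0.03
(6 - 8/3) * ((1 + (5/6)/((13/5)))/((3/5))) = 7.34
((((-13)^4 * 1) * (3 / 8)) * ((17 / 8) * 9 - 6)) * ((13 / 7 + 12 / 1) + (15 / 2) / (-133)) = 4718134395 / 2432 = 1940022.37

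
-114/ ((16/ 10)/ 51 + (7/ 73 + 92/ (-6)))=2122110/ 283061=7.50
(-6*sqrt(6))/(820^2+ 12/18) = -9*sqrt(6)/1008601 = -0.00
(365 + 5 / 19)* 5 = 34700 / 19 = 1826.32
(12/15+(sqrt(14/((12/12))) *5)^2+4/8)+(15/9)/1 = 10589/30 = 352.97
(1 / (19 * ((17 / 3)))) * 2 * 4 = 24 / 323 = 0.07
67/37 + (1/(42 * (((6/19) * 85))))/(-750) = 1076354297/594405000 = 1.81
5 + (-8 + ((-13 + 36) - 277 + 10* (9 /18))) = -252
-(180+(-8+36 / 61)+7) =-179.59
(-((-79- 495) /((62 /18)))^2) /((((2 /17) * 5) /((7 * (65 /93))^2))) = -1043609464170 /923521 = -1130033.28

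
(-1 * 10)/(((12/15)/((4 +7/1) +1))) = -150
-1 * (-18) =18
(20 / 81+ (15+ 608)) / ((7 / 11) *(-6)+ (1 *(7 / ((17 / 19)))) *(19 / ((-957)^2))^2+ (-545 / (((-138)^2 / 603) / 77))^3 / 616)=-673587138371411805062686208 / 4116162134393673510041936291923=-0.00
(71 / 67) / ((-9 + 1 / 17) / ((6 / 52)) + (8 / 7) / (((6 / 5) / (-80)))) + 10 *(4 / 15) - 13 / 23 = 59028313 / 28181808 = 2.09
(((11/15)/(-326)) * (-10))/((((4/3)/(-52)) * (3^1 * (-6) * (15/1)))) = 143/44010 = 0.00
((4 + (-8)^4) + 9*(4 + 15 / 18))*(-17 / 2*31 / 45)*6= -4367249 / 30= -145574.97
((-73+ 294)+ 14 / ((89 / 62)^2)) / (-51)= -1804357 / 403971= -4.47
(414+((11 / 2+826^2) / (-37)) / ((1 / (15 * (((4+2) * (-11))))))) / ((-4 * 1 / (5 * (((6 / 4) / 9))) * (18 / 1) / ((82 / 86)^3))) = -25863524311535 / 141204432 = -183163.69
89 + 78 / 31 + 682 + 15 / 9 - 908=-12352 / 93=-132.82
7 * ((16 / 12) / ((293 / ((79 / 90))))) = 1106 / 39555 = 0.03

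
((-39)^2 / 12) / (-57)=-169 / 76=-2.22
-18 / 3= -6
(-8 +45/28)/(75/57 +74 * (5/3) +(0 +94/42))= -3401/67504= -0.05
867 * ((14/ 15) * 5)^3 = 793016/ 9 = 88112.89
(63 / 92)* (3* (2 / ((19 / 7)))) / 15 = 0.10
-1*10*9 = -90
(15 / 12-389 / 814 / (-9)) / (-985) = -19093 / 14432220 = -0.00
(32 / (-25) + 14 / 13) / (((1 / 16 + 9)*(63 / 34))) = -11968 / 989625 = -0.01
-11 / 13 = -0.85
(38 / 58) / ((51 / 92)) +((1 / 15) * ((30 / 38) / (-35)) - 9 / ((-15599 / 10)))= 957791411 / 807482235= 1.19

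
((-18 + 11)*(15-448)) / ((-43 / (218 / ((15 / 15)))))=-660758 / 43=-15366.47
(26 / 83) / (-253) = -26 / 20999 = -0.00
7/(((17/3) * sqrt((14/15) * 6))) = 3 * sqrt(35)/34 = 0.52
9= 9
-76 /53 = -1.43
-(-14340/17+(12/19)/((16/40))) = 271950/323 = 841.95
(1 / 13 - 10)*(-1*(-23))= -2967 / 13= -228.23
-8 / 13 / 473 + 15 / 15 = 6141 / 6149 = 1.00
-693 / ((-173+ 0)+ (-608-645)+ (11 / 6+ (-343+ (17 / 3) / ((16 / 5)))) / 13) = 61776 / 129445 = 0.48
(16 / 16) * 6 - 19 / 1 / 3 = -1 / 3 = -0.33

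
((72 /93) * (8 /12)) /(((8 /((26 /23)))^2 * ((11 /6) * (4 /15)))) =7605 /360778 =0.02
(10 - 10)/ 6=0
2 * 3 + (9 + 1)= 16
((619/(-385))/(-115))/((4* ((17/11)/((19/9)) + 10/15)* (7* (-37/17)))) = -599811/3657002300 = -0.00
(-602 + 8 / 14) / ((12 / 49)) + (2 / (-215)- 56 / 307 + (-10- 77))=-1007114209 / 396030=-2543.03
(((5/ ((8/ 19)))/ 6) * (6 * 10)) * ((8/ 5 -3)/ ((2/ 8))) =-665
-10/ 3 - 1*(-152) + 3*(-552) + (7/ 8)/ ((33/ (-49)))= -398279/ 264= -1508.63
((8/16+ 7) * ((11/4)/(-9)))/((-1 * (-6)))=-55/144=-0.38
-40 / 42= -20 / 21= -0.95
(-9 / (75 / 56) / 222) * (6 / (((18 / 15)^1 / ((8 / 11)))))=-224 / 2035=-0.11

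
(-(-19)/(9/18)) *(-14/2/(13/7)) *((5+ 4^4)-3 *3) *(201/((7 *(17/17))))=-13473432/13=-1036417.85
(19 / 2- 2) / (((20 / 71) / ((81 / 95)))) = 22.70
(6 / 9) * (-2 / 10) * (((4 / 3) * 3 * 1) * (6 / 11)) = -16 / 55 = -0.29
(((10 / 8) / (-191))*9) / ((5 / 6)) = -27 / 382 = -0.07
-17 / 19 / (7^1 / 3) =-51 / 133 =-0.38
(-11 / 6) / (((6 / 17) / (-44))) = 2057 / 9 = 228.56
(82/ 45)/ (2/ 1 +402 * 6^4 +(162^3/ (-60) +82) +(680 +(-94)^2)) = 41/ 10343997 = 0.00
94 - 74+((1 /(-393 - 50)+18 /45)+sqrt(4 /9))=139973 /6645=21.06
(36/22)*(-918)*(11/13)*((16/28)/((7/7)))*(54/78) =-594864/1183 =-502.84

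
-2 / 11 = -0.18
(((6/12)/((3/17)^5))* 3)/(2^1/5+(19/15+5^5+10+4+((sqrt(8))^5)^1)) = 6688946327/2388937644 - 22717712* sqrt(2)/199078137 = 2.64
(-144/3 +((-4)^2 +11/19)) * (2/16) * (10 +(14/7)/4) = -12537/304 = -41.24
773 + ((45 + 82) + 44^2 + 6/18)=8509/3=2836.33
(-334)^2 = 111556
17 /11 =1.55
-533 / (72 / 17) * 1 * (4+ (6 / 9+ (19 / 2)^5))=-67311858445 / 6912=-9738405.45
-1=-1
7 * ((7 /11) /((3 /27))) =441 /11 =40.09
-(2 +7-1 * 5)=-4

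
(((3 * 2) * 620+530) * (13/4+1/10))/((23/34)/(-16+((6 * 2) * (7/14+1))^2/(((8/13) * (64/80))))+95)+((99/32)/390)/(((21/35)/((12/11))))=258640989641/1725640176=149.88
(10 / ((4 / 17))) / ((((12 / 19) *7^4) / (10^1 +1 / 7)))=114665 / 403368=0.28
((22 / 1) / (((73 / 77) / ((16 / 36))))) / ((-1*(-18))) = 3388 / 5913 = 0.57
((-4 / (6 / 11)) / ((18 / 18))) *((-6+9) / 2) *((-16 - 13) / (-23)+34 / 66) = -19.54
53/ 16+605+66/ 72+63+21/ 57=672.60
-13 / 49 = -0.27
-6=-6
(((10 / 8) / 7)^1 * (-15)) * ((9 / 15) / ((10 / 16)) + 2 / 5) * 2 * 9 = -459 / 7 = -65.57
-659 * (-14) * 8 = 73808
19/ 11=1.73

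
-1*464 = -464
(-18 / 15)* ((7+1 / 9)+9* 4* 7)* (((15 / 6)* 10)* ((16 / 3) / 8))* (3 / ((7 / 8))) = -373120 / 21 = -17767.62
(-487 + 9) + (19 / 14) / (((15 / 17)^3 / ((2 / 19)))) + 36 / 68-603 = -433860479 / 401625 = -1080.26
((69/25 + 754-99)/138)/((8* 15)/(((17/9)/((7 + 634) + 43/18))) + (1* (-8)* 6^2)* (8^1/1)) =69887/565534350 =0.00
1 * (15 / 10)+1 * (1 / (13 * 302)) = 2945 / 1963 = 1.50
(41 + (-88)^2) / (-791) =-7785 / 791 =-9.84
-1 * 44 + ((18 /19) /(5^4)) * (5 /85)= -8882482 /201875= -44.00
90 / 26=45 / 13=3.46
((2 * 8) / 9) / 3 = 16 / 27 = 0.59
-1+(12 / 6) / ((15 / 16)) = 17 / 15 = 1.13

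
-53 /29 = -1.83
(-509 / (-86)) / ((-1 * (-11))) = 509 / 946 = 0.54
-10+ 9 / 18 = -19 / 2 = -9.50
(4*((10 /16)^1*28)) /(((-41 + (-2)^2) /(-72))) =5040 /37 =136.22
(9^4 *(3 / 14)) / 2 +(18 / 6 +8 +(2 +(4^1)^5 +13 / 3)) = 146521 / 84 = 1744.30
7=7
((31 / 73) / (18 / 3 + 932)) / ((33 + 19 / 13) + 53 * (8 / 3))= 1209 / 469457744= 0.00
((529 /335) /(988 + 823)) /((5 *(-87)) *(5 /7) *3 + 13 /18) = -66654 /71199944915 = -0.00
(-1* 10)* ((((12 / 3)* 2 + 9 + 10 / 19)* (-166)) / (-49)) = -552780 / 931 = -593.75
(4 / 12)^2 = 1 / 9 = 0.11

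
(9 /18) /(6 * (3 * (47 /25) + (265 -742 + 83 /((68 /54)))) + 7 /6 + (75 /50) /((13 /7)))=-16575 /80578204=-0.00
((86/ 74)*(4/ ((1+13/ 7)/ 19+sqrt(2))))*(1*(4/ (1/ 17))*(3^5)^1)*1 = -3780030240/ 647093+25137201096*sqrt(2)/ 647093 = 49095.48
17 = 17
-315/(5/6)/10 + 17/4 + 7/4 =-159/5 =-31.80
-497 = -497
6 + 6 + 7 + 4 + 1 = 24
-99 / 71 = -1.39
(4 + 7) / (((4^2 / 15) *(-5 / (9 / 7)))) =-297 / 112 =-2.65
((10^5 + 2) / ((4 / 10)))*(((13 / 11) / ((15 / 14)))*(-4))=-12133576 / 11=-1103052.36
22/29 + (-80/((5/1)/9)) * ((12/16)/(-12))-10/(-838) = 118722/12151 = 9.77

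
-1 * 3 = -3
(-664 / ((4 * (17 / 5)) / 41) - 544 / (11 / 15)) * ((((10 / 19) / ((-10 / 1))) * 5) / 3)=2565250 / 10659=240.67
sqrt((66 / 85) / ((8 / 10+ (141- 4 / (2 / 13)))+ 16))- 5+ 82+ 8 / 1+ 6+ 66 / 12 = sqrt(739398) / 11203+ 193 / 2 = 96.58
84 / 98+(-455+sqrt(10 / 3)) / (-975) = 139 / 105 -sqrt(30) / 2925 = 1.32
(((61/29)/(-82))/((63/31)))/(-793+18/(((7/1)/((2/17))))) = 32147/2018872062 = 0.00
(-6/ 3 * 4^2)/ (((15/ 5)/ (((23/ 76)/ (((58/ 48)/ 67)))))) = -98624/ 551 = -178.99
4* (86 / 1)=344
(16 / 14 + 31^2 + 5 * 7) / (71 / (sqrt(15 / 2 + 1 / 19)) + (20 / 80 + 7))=30.14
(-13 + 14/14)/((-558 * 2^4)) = 1/744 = 0.00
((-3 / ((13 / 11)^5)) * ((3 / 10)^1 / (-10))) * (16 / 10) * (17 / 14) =24640803 / 324881375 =0.08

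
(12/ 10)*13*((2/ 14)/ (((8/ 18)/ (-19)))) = -6669/ 70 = -95.27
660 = 660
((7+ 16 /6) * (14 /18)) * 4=812 /27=30.07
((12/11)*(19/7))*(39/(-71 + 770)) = 2964/17941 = 0.17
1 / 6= 0.17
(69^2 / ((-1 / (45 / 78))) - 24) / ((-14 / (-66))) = -2377287 / 182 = -13062.02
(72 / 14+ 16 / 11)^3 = 131096512 / 456533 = 287.16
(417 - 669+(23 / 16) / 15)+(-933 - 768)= -468697 / 240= -1952.90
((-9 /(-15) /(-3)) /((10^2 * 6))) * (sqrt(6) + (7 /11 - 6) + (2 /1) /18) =13 /7425 - sqrt(6) /3000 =0.00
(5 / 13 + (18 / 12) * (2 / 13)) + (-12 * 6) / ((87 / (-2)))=2.27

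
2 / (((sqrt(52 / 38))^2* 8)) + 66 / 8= 877 / 104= 8.43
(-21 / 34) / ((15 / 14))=-49 / 85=-0.58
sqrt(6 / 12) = sqrt(2) / 2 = 0.71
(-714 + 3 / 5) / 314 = -3567 / 1570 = -2.27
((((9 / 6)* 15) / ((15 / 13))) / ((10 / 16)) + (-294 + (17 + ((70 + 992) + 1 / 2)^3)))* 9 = 431806552137 / 40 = 10795163803.42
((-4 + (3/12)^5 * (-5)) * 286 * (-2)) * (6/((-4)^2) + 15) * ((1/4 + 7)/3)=697280727/8192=85117.28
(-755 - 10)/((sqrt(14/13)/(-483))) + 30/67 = 30/67 + 52785*sqrt(182)/2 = 356054.74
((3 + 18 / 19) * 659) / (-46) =-56.55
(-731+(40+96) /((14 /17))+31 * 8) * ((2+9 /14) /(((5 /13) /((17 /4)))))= -3638765 /392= -9282.56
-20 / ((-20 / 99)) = 99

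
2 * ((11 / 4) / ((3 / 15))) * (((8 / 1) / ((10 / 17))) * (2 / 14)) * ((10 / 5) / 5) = 748 / 35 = 21.37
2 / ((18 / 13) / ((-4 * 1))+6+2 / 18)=468 / 1349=0.35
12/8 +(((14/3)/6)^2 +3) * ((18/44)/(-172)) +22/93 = 228037/131967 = 1.73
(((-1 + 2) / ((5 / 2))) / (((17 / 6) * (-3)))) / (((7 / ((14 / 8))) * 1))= -1 / 85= -0.01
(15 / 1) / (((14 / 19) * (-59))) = -285 / 826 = -0.35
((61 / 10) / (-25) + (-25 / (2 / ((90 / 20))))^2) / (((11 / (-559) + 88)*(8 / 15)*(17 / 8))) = 10611447249 / 334430800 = 31.73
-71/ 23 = -3.09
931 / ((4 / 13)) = 12103 / 4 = 3025.75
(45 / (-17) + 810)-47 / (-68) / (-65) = 209909 / 260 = 807.34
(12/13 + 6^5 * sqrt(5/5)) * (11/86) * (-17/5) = -1890570/559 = -3382.06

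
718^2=515524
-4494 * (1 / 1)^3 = -4494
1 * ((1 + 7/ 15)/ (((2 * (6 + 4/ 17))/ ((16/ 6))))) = 748/ 2385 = 0.31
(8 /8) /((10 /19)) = 19 /10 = 1.90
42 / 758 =21 / 379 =0.06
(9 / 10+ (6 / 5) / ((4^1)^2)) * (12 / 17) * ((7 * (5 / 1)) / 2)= 12.04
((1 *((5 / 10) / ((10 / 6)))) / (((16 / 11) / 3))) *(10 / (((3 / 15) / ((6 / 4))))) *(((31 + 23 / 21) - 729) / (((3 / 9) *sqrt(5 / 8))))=-4346595 *sqrt(10) / 112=-122724.47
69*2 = 138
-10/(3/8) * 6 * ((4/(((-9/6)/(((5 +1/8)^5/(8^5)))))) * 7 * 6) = 4054967035/2097152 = 1933.56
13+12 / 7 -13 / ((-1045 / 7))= 108272 / 7315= 14.80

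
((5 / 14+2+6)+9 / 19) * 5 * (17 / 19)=39.51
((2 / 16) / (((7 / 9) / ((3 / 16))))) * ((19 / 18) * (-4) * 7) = -57 / 64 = -0.89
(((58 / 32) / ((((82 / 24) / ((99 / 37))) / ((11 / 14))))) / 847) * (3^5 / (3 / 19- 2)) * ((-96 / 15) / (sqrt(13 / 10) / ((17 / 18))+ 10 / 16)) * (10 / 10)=-33432546528 / 51335336129+ 141596667648 * sqrt(130) / 1283383403225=0.61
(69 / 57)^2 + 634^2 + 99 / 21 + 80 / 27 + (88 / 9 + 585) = 27466260809 / 68229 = 402559.92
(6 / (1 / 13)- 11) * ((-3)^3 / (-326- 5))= 1809 / 331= 5.47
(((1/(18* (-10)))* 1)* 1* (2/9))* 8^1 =-4/405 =-0.01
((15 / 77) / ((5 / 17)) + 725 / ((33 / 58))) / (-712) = -26773 / 14952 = -1.79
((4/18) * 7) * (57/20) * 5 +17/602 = 20042/903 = 22.19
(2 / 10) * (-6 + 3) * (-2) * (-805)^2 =777630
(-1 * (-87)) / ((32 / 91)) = 7917 / 32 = 247.41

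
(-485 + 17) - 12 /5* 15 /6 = -474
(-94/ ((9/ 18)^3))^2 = 565504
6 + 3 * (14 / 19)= 156 / 19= 8.21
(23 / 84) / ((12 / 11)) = 253 / 1008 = 0.25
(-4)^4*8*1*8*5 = 81920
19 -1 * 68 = -49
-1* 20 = -20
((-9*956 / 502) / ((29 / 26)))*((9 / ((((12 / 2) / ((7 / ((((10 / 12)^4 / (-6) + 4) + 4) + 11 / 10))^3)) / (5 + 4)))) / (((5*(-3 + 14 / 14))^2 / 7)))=-2130828276573037117440 / 313917739868779203373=-6.79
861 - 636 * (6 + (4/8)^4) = -11979/4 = -2994.75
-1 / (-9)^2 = -1 / 81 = -0.01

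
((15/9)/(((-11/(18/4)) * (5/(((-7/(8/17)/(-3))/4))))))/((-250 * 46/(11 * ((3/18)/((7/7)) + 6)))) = 4403/4416000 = 0.00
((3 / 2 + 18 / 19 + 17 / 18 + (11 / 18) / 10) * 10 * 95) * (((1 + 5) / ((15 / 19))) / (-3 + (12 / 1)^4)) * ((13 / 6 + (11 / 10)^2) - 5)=-109268677 / 55979100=-1.95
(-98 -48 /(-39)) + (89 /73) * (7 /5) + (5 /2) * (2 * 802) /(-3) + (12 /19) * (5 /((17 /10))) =-6574413149 /4597905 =-1429.87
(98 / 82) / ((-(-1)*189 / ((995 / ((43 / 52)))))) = 7.61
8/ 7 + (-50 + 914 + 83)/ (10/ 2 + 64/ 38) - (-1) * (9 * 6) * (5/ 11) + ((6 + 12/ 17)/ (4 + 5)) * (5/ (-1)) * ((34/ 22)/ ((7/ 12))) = 220021/ 1397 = 157.50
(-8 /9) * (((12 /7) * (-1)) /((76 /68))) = 544 /399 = 1.36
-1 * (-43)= 43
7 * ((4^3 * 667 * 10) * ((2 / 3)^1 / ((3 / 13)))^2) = 2019996160 / 81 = 24938224.20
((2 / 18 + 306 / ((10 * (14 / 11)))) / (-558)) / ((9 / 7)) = -15217 / 451980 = -0.03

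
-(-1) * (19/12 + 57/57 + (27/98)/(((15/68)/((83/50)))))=342263/73500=4.66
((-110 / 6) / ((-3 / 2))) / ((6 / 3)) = 55 / 9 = 6.11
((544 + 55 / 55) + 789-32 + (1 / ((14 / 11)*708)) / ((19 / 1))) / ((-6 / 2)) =-245203067 / 564984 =-434.00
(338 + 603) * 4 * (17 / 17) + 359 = 4123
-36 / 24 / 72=-1 / 48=-0.02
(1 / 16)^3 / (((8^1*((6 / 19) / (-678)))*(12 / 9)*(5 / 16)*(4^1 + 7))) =-6441 / 450560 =-0.01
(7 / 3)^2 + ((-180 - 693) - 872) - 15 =-15791 / 9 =-1754.56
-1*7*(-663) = 4641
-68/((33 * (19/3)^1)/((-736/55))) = 50048/11495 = 4.35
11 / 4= 2.75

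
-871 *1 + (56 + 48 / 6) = -807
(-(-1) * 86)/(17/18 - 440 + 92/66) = -17028/86657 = -0.20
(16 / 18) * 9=8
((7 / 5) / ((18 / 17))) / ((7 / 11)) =2.08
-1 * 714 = -714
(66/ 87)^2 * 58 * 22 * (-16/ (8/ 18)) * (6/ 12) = -383328/ 29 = -13218.21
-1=-1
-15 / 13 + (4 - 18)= -15.15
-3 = -3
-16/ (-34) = 8/ 17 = 0.47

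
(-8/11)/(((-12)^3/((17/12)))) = 17/28512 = 0.00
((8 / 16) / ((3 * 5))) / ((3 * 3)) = 1 / 270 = 0.00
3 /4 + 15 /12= 2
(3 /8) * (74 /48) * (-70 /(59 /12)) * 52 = -50505 /118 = -428.01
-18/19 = -0.95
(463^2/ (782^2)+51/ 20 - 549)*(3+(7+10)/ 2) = -417441151/ 66470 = -6280.14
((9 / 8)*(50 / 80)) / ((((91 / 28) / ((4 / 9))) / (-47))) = -235 / 52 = -4.52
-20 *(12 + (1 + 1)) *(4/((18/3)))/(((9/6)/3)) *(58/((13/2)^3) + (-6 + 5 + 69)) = -167843200/6591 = -25465.51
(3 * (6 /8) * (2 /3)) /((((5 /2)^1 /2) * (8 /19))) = 2.85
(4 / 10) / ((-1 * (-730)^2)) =-1 / 1332250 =-0.00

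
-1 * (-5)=5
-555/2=-277.50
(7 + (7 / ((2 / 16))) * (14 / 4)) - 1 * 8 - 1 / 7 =1364 / 7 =194.86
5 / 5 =1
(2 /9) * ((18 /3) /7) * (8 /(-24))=-4 /63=-0.06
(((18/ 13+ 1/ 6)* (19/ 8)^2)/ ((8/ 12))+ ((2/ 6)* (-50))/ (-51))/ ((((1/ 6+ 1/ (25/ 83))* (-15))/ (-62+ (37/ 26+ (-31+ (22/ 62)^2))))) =26085476261725/ 1108975425792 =23.52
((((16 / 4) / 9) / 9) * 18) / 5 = 8 / 45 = 0.18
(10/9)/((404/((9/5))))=1/202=0.00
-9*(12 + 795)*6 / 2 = -21789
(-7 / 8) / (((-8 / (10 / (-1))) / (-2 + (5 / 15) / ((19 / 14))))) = 875 / 456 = 1.92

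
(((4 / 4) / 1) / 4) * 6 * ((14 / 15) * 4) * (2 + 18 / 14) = 18.40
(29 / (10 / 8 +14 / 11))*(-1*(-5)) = 6380 / 111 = 57.48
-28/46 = -14/23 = -0.61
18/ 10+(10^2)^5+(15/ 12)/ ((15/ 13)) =600000000173/ 60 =10000000002.88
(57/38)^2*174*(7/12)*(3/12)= 1827/32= 57.09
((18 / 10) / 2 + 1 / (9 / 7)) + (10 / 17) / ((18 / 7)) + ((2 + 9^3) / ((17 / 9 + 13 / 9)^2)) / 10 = 1298287 / 153000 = 8.49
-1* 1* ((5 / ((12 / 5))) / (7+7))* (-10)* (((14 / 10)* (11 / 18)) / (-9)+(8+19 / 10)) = 99275 / 6804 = 14.59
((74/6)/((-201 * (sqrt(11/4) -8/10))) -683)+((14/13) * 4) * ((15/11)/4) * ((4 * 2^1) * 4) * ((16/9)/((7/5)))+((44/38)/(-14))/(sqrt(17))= -11341421557/18194319 -1850 * sqrt(11)/127233 -11 * sqrt(17)/2261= -623.42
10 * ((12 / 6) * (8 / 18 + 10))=1880 / 9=208.89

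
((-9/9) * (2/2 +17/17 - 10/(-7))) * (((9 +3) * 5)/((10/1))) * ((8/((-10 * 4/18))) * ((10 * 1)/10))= 2592/35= 74.06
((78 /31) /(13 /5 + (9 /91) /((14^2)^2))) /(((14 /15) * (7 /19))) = 3964942800 /1408831363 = 2.81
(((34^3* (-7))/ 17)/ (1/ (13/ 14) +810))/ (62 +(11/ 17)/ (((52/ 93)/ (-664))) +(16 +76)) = 0.03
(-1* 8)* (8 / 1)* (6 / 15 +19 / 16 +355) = -114108 / 5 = -22821.60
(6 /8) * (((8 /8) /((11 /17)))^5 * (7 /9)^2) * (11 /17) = 4092529 /1581228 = 2.59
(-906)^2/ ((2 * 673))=410418/ 673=609.83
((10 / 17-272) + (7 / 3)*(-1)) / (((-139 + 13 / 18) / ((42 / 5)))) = 3518172 / 211565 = 16.63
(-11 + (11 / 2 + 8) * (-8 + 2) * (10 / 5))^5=-154963892093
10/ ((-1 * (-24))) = 0.42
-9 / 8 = -1.12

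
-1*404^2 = -163216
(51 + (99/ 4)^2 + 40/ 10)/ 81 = 10681/ 1296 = 8.24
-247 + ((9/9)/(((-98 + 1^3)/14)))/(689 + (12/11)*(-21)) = -175547747/710719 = -247.00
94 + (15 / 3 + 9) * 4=150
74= 74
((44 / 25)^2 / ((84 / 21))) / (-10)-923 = -2884617 / 3125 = -923.08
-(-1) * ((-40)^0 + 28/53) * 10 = 810/53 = 15.28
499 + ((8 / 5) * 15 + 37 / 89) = 46584 / 89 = 523.42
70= 70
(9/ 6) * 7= 21/ 2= 10.50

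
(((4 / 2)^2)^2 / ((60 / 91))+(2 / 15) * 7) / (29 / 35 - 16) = -1.66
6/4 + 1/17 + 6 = 257/34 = 7.56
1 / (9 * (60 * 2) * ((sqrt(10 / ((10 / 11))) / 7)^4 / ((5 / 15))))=2401 / 392040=0.01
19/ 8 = 2.38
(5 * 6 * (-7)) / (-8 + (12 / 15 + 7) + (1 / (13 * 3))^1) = 20475 / 17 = 1204.41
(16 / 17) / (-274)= -8 / 2329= -0.00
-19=-19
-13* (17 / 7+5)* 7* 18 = -12168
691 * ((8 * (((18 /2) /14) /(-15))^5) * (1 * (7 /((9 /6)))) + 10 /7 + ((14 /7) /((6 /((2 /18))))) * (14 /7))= 420696563783 /405168750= 1038.32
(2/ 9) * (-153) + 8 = -26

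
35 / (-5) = -7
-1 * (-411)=411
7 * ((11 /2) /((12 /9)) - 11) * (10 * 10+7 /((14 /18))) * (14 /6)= -293755 /24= -12239.79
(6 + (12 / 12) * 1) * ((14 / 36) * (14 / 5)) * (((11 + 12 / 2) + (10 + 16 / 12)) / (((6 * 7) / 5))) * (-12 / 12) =-4165 / 162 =-25.71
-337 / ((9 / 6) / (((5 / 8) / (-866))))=1685 / 10392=0.16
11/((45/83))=913/45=20.29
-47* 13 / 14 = -611 / 14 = -43.64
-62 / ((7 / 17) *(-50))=527 / 175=3.01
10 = 10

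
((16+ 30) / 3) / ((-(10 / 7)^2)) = -1127 / 150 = -7.51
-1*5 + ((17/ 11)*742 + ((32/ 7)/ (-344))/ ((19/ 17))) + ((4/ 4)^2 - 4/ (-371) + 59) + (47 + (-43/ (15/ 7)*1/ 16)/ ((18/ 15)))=171153848693/ 137177568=1247.68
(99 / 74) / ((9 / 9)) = 99 / 74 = 1.34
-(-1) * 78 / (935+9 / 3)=39 / 469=0.08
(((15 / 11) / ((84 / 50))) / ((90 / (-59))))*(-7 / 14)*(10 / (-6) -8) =-42775 / 16632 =-2.57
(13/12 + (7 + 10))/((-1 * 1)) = -217/12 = -18.08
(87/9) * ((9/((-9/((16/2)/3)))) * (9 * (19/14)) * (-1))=2204/7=314.86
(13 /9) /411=13 /3699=0.00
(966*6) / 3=1932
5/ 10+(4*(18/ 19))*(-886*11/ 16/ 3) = -29219/ 38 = -768.92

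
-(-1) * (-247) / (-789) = 247 / 789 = 0.31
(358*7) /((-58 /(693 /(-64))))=868329 /1856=467.85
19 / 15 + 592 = 8899 / 15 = 593.27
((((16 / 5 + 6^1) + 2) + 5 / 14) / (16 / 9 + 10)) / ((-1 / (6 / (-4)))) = 21843 / 14840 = 1.47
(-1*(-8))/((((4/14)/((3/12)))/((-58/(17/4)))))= -1624/17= -95.53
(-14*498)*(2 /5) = -13944 /5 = -2788.80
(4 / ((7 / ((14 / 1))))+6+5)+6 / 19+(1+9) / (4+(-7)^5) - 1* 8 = 3612455 / 319257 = 11.32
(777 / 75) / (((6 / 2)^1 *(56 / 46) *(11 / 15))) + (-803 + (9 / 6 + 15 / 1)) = -172179 / 220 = -782.63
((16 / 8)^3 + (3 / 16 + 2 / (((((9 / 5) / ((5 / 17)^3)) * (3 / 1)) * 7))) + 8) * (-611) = -146955436693 / 14856912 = -9891.39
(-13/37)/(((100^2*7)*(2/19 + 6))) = -247/300440000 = -0.00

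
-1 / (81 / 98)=-98 / 81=-1.21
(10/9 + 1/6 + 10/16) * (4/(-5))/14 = -137/1260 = -0.11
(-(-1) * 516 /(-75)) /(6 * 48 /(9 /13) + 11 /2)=-344 /21075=-0.02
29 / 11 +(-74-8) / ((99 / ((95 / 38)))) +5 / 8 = 943 / 792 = 1.19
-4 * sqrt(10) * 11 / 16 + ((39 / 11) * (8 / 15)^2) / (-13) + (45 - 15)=24686 / 825 - 11 * sqrt(10) / 4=21.23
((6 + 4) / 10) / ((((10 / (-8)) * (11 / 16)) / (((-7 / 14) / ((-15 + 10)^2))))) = 32 / 1375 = 0.02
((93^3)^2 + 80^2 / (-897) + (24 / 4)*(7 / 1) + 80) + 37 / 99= 19151556423685034 / 29601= 646990183564.24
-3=-3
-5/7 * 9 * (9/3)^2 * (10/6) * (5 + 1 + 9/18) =-8775/14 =-626.79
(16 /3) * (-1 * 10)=-53.33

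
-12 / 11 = -1.09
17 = 17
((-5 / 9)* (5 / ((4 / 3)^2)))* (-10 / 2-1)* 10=375 / 4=93.75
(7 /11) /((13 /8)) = 56 /143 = 0.39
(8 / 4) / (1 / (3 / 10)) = 3 / 5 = 0.60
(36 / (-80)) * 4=-9 / 5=-1.80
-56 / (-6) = 28 / 3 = 9.33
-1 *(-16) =16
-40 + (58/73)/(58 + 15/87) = -4924358/123151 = -39.99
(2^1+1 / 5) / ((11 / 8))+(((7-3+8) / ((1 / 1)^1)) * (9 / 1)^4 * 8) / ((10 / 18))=5668712 / 5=1133742.40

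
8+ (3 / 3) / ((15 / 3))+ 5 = 13.20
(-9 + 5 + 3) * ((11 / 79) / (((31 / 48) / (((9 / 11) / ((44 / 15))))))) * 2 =-3240 / 26939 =-0.12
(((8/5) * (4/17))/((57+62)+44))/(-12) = -0.00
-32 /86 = -16 /43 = -0.37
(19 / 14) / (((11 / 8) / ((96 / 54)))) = 1216 / 693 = 1.75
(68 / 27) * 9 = 68 / 3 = 22.67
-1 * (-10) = 10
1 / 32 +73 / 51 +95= 157427 / 1632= 96.46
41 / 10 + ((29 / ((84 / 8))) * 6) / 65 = 3963 / 910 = 4.35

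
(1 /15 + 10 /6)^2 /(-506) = -0.01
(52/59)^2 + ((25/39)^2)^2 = 7615310089/8053088121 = 0.95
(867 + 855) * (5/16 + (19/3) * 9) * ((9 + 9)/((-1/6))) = -21317499/2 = -10658749.50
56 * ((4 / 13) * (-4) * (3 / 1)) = -2688 / 13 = -206.77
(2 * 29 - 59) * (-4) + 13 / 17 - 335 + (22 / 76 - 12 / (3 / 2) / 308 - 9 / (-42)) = -8201399 / 24871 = -329.76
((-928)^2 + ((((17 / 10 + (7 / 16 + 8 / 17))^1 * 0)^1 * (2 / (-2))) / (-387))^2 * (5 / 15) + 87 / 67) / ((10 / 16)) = 1377896.48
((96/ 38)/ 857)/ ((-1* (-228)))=4/ 309377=0.00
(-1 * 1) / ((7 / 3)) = -0.43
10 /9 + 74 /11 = 776 /99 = 7.84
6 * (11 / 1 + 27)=228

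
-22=-22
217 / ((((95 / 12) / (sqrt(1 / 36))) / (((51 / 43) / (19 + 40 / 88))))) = 0.28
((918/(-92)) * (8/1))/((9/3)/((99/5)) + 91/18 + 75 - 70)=-363528/46483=-7.82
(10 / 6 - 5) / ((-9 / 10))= 100 / 27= 3.70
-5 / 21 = -0.24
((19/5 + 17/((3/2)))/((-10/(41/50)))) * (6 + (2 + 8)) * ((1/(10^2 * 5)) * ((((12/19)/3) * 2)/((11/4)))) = -297824/48984375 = -0.01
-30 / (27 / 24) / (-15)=16 / 9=1.78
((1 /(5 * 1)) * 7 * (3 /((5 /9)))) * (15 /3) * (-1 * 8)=-1512 /5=-302.40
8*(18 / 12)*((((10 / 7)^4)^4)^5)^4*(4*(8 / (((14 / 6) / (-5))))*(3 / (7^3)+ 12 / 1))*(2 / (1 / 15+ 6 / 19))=-1352350080000000000000000000000000000000000000000000000000000000000000000000000000000000000000000000000000000000000000000000000000000000000000000000000000000000000000000000000000000000000000000000000000000000000000000000000000000000000000000000000000000000000000000000000000000000000000000000000000000000000000000000000000000000000 / 706629009246680665744699984309856810040896062399819295343883863686474767242526995532206801993005537911800125248231123410178489929077058608062267231340493937710932150622425284172561836984413893122173178458131040491049529112501940552134200221751123949092252036594047351342789709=-1913804927767834289849744000000000000000000000000000000.00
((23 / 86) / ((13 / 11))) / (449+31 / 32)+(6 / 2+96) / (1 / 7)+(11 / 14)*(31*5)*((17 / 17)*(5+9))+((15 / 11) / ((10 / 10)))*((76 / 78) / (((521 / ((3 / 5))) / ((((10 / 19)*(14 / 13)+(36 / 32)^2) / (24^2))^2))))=2398.00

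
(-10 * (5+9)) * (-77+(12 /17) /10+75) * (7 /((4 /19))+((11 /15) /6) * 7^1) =7047572 /765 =9212.51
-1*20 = -20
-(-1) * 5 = 5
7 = 7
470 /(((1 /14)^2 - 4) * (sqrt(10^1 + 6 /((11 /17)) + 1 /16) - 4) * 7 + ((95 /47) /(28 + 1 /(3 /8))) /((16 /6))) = -7135513920640 * sqrt(37433) /62170938620211 - 3768383853277120 /186512815860633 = -42.41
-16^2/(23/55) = -14080/23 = -612.17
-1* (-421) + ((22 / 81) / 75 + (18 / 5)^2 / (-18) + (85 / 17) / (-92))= 234866141 / 558900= 420.23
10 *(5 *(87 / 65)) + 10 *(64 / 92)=22090 / 299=73.88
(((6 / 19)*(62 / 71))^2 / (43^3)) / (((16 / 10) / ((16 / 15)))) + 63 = 9115275932997 / 144686918107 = 63.00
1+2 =3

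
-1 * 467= -467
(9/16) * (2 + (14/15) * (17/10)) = 807/400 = 2.02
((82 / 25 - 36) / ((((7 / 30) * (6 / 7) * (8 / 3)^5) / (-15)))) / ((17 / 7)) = 2087127 / 278528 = 7.49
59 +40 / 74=2203 / 37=59.54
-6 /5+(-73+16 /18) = -3299 /45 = -73.31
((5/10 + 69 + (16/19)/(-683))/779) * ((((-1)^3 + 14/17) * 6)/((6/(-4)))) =0.06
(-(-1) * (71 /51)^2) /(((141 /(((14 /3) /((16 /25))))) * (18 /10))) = 4410875 /79216056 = 0.06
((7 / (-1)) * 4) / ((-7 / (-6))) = -24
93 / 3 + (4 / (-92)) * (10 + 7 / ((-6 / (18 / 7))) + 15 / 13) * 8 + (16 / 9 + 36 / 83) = 6784435 / 223353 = 30.38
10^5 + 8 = 100008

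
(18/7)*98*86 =21672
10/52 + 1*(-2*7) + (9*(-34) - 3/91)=-58211/182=-319.84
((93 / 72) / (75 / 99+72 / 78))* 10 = 22165 / 2884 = 7.69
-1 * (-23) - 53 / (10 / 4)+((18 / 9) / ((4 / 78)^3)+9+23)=297271 / 20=14863.55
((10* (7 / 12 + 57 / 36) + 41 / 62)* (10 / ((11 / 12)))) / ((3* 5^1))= 16.24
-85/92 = -0.92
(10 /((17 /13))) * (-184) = -23920 /17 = -1407.06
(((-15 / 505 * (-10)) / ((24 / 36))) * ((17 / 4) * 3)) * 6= 6885 / 202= 34.08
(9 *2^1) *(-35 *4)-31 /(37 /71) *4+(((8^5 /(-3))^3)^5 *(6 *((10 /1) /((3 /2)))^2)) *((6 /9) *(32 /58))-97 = -51072922966250172027017193380849988348138206394060860508203074858537097591 /138567394899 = -368578214257954201037484800000000000000000000000000000000000000.00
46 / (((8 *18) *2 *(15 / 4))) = 23 / 540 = 0.04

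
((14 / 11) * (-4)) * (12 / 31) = -672 / 341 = -1.97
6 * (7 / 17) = 42 / 17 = 2.47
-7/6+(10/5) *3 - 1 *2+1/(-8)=65/24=2.71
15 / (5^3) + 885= 22128 / 25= 885.12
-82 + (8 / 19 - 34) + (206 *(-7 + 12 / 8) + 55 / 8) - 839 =-316267 / 152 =-2080.70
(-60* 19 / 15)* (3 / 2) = -114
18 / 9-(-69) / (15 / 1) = 33 / 5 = 6.60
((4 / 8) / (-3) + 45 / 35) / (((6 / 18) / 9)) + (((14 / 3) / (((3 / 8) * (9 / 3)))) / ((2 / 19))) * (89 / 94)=1199659 / 17766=67.53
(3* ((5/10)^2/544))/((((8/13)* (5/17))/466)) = 9087/2560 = 3.55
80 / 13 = 6.15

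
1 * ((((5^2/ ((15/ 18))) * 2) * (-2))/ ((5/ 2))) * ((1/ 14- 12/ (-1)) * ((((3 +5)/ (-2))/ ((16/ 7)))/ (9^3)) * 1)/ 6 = 169/ 729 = 0.23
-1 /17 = -0.06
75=75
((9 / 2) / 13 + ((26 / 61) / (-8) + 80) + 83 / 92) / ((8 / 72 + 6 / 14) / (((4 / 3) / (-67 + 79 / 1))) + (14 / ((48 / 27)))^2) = 1.21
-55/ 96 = -0.57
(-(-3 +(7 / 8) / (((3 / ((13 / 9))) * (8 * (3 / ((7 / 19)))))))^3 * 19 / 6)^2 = 657076038721837259194994825856601 / 91055642206579964633621200896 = 7216.20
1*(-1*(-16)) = 16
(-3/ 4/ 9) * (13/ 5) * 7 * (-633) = 19201/ 20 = 960.05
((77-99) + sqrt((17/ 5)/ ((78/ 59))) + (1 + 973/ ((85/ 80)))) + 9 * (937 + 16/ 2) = sqrt(391170)/ 390 + 159796/ 17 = 9401.37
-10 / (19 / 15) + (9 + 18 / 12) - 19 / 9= 169 / 342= 0.49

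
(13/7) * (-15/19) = -1.47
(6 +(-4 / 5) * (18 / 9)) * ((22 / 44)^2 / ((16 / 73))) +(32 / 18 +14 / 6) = 13147 / 1440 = 9.13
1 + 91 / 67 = 158 / 67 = 2.36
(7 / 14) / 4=1 / 8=0.12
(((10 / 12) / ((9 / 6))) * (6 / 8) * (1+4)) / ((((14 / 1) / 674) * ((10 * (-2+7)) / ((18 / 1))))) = 36.11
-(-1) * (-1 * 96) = -96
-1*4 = -4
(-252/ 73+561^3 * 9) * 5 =579994608825/ 73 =7945131627.74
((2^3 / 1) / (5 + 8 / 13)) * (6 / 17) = 624 / 1241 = 0.50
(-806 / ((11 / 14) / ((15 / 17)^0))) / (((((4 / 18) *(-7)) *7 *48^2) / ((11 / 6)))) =403 / 5376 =0.07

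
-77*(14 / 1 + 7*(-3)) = 539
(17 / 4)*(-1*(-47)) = 199.75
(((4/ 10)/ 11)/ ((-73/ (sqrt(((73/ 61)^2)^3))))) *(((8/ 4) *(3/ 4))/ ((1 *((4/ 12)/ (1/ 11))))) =-47961/ 137323505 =-0.00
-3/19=-0.16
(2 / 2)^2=1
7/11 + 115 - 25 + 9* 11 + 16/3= 194.97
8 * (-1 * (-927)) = 7416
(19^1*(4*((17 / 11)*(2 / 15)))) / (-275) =-2584 / 45375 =-0.06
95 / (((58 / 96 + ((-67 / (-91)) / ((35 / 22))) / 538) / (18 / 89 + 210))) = 73089319867200 / 2214458929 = 33005.50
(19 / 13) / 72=19 / 936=0.02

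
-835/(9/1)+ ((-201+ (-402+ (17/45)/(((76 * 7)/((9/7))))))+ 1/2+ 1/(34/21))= -1978986859/2848860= -694.66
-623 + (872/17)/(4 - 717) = -7552255/12121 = -623.07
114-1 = 113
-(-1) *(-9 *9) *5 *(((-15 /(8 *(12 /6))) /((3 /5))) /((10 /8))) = 2025 /4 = 506.25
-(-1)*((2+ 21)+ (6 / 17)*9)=445 / 17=26.18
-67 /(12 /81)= -1809 /4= -452.25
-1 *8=-8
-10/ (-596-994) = 1/ 159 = 0.01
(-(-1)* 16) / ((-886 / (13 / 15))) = -104 / 6645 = -0.02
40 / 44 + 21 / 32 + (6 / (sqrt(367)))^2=214889 / 129184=1.66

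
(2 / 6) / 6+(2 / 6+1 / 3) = 13 / 18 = 0.72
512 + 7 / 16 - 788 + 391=1847 / 16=115.44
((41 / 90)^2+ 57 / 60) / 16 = 293 / 4050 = 0.07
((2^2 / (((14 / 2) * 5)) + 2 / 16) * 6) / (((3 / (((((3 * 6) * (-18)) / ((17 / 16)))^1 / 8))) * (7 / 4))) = -10.42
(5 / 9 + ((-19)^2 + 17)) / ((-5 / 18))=-6814 / 5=-1362.80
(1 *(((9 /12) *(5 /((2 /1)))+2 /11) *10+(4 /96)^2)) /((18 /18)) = 130331 /6336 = 20.57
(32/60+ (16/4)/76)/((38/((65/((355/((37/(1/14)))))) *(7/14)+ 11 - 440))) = -2262182/384465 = -5.88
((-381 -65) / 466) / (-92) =223 / 21436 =0.01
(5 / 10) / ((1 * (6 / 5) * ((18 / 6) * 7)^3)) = 5 / 111132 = 0.00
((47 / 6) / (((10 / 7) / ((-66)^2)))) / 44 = 10857 / 20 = 542.85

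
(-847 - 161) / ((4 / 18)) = -4536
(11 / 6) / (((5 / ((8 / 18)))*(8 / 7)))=77 / 540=0.14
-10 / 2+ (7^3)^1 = 338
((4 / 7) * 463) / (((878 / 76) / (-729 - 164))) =-62845768 / 3073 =-20450.95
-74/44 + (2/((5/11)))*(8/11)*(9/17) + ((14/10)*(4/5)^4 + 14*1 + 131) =145.59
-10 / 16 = -5 / 8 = -0.62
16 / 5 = 3.20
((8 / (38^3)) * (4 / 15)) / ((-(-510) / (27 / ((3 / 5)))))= 2 / 583015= 0.00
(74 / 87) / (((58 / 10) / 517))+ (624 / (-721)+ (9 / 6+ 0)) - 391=-314.55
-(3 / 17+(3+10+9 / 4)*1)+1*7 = -573 / 68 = -8.43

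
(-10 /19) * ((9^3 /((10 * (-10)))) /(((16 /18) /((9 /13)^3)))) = 4782969 /3339440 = 1.43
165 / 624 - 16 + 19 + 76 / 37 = 5.32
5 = 5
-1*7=-7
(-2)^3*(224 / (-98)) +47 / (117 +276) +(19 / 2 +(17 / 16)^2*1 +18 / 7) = 22258463 / 704256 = 31.61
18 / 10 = 9 / 5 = 1.80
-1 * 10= -10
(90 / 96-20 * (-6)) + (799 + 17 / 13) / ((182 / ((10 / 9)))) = 2381585 / 18928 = 125.82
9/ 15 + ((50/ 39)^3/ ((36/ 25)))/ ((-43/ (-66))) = 2.85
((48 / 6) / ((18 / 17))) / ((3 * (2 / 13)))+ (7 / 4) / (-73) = 128875 / 7884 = 16.35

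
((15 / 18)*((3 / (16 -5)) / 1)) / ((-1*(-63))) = 0.00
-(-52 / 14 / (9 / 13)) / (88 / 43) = 7267 / 2772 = 2.62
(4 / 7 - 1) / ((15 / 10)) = -2 / 7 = -0.29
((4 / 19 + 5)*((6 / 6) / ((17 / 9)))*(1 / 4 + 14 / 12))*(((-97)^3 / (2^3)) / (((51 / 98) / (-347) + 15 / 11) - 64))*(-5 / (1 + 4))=-50697890855073 / 7122931280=-7117.56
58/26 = 29/13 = 2.23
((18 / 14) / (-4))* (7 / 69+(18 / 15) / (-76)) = -3369 / 122360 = -0.03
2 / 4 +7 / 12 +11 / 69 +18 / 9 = 895 / 276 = 3.24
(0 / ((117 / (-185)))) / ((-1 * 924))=0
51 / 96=17 / 32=0.53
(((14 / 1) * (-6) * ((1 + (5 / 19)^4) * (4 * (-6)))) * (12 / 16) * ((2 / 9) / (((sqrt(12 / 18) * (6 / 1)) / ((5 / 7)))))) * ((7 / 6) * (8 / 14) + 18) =146659520 * sqrt(6) / 390963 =918.86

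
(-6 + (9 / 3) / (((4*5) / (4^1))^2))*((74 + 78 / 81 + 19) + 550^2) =-400331813 / 225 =-1779252.50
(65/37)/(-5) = -13/37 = -0.35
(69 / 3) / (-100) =-0.23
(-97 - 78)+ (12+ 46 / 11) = -1747 / 11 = -158.82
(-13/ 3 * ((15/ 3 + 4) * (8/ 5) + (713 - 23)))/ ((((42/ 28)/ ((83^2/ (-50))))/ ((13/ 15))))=1366818934/ 5625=242990.03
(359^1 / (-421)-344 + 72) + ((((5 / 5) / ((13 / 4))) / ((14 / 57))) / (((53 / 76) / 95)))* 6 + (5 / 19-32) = 27752086444 / 38579177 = 719.35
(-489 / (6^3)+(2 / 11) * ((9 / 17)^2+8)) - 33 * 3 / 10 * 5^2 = -56823365 / 228888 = -248.26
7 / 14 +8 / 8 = 3 / 2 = 1.50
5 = 5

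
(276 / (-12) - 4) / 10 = -27 / 10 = -2.70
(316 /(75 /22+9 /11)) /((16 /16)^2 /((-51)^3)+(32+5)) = 153698292 /76075333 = 2.02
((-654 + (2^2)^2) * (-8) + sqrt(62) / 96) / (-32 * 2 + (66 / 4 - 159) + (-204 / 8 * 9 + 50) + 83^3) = sqrt(62) / 54854496 + 5104 / 571401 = 0.01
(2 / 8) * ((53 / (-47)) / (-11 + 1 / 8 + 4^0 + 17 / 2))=106 / 517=0.21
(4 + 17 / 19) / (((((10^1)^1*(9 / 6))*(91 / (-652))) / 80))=-323392 / 1729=-187.04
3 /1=3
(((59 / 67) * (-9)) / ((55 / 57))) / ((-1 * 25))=30267 / 92125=0.33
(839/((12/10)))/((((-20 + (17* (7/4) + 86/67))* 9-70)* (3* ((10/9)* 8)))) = 56213/62824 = 0.89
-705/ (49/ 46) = -32430/ 49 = -661.84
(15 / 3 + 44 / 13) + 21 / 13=10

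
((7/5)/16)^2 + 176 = 1126449/6400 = 176.01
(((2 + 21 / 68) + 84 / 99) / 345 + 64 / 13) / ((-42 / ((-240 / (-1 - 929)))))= -1418275 / 46799181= -0.03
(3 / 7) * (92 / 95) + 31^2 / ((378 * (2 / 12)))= 15.67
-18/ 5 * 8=-144/ 5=-28.80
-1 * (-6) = 6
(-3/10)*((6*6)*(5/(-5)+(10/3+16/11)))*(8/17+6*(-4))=180000/187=962.57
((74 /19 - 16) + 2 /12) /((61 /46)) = -9.00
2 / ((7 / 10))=20 / 7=2.86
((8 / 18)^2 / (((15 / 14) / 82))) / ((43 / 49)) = 900032 / 52245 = 17.23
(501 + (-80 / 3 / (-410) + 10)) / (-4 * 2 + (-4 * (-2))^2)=62861 / 6888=9.13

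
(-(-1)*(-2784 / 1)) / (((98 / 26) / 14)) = -72384 / 7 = -10340.57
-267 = -267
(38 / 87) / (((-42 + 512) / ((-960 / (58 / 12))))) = -7296 / 39527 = -0.18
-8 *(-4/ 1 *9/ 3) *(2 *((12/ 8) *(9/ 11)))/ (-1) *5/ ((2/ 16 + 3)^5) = -84934656/ 21484375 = -3.95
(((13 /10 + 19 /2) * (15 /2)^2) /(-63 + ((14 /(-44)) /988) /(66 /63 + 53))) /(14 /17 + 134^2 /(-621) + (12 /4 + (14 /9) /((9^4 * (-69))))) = 69205573103469660 /180075886048337321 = 0.38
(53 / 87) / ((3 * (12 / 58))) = 53 / 54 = 0.98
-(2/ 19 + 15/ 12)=-103/ 76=-1.36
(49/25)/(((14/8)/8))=224/25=8.96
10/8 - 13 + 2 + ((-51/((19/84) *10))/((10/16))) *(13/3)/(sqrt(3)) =-24752 *sqrt(3)/475 - 39/4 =-100.01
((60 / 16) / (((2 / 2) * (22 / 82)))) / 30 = 41 / 88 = 0.47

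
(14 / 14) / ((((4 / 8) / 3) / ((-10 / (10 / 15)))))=-90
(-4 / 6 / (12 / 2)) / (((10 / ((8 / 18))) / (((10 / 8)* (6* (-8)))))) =8 / 27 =0.30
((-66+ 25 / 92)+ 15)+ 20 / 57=-264179 / 5244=-50.38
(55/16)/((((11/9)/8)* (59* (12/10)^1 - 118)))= -225/472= -0.48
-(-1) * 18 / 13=18 / 13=1.38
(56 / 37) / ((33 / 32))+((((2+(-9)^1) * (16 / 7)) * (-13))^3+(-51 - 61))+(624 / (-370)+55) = 54938008439 / 6105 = 8998854.78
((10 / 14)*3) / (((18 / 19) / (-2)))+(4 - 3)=-74 / 21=-3.52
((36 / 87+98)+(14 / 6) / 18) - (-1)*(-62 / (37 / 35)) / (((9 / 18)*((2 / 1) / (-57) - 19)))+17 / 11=67720375 / 637362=106.25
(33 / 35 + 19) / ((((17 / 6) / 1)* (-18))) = -698 / 1785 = -0.39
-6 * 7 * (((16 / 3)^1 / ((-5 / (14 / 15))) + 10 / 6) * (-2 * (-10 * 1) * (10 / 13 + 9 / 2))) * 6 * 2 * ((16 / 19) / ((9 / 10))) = -74142208 / 2223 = -33352.32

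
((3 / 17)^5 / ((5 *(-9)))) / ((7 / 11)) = -297 / 49694995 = -0.00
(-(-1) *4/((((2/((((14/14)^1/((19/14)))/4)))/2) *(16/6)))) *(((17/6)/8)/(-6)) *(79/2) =-9401/14592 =-0.64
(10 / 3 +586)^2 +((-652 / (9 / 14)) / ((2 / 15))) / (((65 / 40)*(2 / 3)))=39814192 / 117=340292.24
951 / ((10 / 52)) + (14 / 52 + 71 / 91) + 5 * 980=8960087 / 910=9846.25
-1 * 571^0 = -1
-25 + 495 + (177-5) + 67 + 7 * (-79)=156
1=1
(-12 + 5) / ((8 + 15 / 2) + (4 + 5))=-2 / 7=-0.29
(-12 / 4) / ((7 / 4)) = -12 / 7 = -1.71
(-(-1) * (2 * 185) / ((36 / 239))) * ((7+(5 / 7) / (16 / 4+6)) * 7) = 121591.25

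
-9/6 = -3/2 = -1.50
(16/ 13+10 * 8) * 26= 2112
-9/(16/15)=-135/16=-8.44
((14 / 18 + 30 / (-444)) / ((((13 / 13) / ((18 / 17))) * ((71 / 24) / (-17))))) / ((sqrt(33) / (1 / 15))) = -344 * sqrt(33) / 39405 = -0.05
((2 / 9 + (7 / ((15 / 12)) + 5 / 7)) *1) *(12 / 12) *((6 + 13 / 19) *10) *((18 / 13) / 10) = 60.50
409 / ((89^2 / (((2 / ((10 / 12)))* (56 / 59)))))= 274848 / 2336695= 0.12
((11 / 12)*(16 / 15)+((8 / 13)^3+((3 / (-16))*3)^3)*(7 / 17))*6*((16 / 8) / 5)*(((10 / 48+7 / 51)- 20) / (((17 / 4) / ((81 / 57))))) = -165687318078777 / 10500267980800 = -15.78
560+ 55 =615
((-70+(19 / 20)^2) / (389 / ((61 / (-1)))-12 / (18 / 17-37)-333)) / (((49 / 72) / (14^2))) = 9271198521 / 157955975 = 58.69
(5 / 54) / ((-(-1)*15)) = 1 / 162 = 0.01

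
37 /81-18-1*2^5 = -4013 /81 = -49.54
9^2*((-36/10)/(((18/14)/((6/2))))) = -680.40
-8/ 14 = -4/ 7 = -0.57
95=95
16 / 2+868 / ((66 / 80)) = 34984 / 33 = 1060.12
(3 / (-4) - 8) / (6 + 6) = -35 / 48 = -0.73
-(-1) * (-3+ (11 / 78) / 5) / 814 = -1159 / 317460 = -0.00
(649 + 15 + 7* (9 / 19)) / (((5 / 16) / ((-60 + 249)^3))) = 1369589434416 / 95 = 14416730888.59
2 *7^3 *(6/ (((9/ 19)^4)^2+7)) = 17476086369189/ 29731997002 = 587.79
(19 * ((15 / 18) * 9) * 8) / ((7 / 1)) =1140 / 7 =162.86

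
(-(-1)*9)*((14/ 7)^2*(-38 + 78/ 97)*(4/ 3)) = -173184/ 97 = -1785.40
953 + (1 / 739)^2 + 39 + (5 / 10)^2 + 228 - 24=2613188989 / 2184484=1196.25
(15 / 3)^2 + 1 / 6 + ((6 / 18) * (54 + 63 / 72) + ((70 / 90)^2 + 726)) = 499001 / 648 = 770.06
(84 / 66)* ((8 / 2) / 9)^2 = 224 / 891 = 0.25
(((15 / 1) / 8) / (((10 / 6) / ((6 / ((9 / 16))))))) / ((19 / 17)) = 204 / 19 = 10.74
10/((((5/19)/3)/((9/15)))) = 342/5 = 68.40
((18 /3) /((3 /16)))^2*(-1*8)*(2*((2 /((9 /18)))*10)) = -655360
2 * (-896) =-1792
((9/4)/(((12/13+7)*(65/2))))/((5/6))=27/2575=0.01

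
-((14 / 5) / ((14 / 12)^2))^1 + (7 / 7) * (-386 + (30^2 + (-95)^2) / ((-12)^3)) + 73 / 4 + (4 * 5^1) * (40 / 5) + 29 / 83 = -215.20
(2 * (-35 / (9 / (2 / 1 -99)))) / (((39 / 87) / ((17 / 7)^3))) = 138202690 / 5733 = 24106.52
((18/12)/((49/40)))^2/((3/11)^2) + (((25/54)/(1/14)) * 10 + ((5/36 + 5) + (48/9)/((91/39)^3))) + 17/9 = 23965423/259308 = 92.42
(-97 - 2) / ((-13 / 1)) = 99 / 13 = 7.62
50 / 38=25 / 19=1.32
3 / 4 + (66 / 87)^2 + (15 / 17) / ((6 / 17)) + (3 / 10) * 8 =104713 / 16820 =6.23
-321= -321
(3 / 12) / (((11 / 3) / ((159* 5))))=2385 / 44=54.20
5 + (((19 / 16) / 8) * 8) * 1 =99 / 16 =6.19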